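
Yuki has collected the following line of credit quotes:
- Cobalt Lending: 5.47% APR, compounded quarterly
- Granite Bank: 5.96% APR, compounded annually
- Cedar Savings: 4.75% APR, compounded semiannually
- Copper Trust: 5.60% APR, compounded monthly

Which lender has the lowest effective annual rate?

Cobalt Lending: (1 + 0.0547/4)^4 − 1 = 5.583%
Granite Bank: compounded annually, EAR = 5.960%
Cedar Savings: (1 + 0.0475/2)^2 − 1 = 4.806%
Copper Trust: (1 + 0.0560/12)^12 − 1 = 5.746%
The lowest effective annual rate is Cedar Savings at 4.806%.

Cedar Savings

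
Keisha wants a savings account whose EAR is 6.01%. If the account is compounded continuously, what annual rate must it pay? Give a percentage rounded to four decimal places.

5.8363%

Continuous: nominal r satisfies e^r − 1 = 0.0601.
r = ln(1 + 0.0601) = ln(1.0601) = 0.058363 = 5.8363%.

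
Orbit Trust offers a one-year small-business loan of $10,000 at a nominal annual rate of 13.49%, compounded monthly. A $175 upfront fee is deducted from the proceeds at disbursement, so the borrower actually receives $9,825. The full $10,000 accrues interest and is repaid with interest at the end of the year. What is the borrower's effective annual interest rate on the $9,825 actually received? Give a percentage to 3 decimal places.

Amount owed after one year: 10,000 × (1 + 0.1349/12)^12 = 10,000 × 1.143561 = $11,435.61.
Effective rate on net proceeds: 11,435.61 / 9,825 − 1 = 0.163930 = 16.393%.

16.393%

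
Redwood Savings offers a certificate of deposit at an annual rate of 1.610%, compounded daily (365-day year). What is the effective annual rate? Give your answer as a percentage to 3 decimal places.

1.623%

EAR = (1 + 0.01610/365)^365 − 1.
= 1.016230 − 1 = 1.623%.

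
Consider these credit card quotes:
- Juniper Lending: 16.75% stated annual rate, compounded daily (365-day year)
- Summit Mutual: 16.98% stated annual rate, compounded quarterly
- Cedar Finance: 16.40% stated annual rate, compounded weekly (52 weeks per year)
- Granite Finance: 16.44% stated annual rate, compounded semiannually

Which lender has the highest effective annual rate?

Juniper Lending

Juniper Lending: (1 + 0.1675/365)^365 − 1 = 18.230%
Summit Mutual: (1 + 0.1698/4)^4 − 1 = 18.092%
Cedar Finance: (1 + 0.1640/52)^52 − 1 = 17.791%
Granite Finance: (1 + 0.1644/2)^2 − 1 = 17.116%
The highest effective annual rate is Juniper Lending at 18.230%.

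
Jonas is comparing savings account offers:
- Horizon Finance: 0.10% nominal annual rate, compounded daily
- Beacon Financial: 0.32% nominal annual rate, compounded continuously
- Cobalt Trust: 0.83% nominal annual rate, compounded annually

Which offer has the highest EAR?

Horizon Finance: (1 + 0.0010/365)^365 − 1 = 0.100%
Beacon Financial: e^0.0032 − 1 = 0.321%
Cobalt Trust: compounded annually, EAR = 0.830%
The highest effective annual rate is Cobalt Trust at 0.830%.

Cobalt Trust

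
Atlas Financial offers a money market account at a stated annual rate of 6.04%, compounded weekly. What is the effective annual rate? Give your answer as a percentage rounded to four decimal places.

6.2224%

EAR = (1 + 0.0604/52)^52 − 1.
= 1.062224 − 1 = 6.2224%.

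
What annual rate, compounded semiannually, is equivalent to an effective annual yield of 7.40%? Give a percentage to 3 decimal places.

7.268%

(1 + r/2)^2 − 1 = 0.0740, so 1 + r/2 = 1.0740^(1/2).
r/2 = 0.036340, so r = 0.072679 = 7.268%.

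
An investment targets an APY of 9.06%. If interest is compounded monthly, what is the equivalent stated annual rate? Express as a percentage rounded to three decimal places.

8.704%

(1 + r/12)^12 − 1 = 0.0906, so 1 + r/12 = 1.0906^(1/12).
r/12 = 0.007254, so r = 0.087042 = 8.704%.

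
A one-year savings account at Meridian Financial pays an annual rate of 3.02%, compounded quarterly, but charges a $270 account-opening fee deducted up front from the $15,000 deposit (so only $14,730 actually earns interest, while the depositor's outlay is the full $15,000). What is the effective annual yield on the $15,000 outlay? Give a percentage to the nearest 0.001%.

Value after one year: 14,730 × (1 + 0.0302/4)^4 = 14,730 × 1.030544 = $15,179.91.
Effective yield on the $15,000 outlay: 15,179.91 / 15,000 − 1 = 0.011994 = 1.199%.

1.199%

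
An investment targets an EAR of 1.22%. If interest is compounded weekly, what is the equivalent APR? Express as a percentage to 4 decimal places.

(1 + r/52)^52 − 1 = 0.0122, so 1 + r/52 = 1.0122^(1/52).
r/52 = 0.000233, so r = 0.012128 = 1.2128%.

1.2128%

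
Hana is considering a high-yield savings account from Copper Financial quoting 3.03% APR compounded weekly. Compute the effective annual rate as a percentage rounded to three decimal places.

EAR = (1 + 0.0303/52)^52 − 1.
= 1.030755 − 1 = 3.075%.

3.075%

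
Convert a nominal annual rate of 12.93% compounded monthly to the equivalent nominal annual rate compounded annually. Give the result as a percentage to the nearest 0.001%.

13.724%

EAR = (1 + 0.1293/12)^12 − 1 = 0.137245.
Compounded annually, the equivalent nominal rate is the EAR itself: 13.724%.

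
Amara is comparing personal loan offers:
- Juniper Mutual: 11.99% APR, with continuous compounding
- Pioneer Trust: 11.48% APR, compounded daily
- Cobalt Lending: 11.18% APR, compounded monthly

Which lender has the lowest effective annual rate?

Juniper Mutual: e^0.1199 − 1 = 12.738%
Pioneer Trust: (1 + 0.1148/365)^365 − 1 = 12.163%
Cobalt Lending: (1 + 0.1118/12)^12 − 1 = 11.771%
The lowest effective annual rate is Cobalt Lending at 11.771%.

Cobalt Lending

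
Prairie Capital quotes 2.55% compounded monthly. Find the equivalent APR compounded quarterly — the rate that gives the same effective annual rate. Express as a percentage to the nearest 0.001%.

2.555%

EAR = (1 + 0.0255/12)^12 − 1 = 0.025800.
Solve (1 + r/4)^4 = 1.025800: r/4 = 1.025800^(1/4) − 1 = 0.006389, so r = 0.025554 = 2.555%.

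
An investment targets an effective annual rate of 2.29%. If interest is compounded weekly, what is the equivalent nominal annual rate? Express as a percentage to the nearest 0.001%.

2.265%

(1 + r/52)^52 − 1 = 0.0229, so 1 + r/52 = 1.0229^(1/52).
r/52 = 0.000436, so r = 0.022647 = 2.265%.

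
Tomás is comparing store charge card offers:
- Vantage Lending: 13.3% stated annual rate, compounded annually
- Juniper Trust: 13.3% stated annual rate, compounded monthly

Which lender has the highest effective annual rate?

Vantage Lending: compounded annually, EAR = 13.300%
Juniper Trust: (1 + 0.133/12)^12 − 1 = 14.141%
The highest effective annual rate is Juniper Trust at 14.141%.

Juniper Trust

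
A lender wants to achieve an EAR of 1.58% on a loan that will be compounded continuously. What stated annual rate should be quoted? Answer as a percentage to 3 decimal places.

1.568%

Continuous: nominal r satisfies e^r − 1 = 0.0158.
r = ln(1 + 0.0158) = ln(1.0158) = 0.015676 = 1.568%.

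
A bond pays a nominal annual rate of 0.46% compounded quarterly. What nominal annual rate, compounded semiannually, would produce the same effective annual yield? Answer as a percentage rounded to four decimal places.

EAR = (1 + 0.0046/4)^4 − 1 = 0.004608.
Solve (1 + r/2)^2 = 1.004608: r/2 = 1.004608^(1/2) − 1 = 0.002301, so r = 0.004603 = 0.4603%.

0.4603%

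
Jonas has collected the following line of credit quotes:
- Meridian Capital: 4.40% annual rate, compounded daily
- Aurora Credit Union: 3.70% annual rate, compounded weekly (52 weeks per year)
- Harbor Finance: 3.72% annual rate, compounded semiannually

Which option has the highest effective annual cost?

Meridian Capital: (1 + 0.0440/365)^365 − 1 = 4.498%
Aurora Credit Union: (1 + 0.0370/52)^52 − 1 = 3.768%
Harbor Finance: (1 + 0.0372/2)^2 − 1 = 3.755%
The highest effective annual rate is Meridian Capital at 4.498%.

Meridian Capital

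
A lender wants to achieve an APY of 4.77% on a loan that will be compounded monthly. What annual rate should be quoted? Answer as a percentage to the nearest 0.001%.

(1 + r/12)^12 − 1 = 0.0477, so 1 + r/12 = 1.0477^(1/12).
r/12 = 0.003891, so r = 0.046688 = 4.669%.

4.669%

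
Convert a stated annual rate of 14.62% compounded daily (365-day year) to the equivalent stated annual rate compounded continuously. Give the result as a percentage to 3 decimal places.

EAR = (1 + 0.1462/365)^365 − 1 = 0.157394.
Equivalent continuous rate: r = ln(1 + 0.157394) = 0.146171 = 14.617%.

14.617%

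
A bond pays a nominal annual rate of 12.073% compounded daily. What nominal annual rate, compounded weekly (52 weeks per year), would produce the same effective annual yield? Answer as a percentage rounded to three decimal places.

EAR = (1 + 0.12073/365)^365 − 1 = 0.128298.
Solve (1 + r/52)^52 = 1.128298: r/52 = 1.128298^(1/52) − 1 = 0.002324, so r = 0.120850 = 12.085%.

12.085%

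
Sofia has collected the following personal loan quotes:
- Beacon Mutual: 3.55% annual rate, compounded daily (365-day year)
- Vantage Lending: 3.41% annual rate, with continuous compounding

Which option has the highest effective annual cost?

Beacon Mutual: (1 + 0.0355/365)^365 − 1 = 3.614%
Vantage Lending: e^0.0341 − 1 = 3.469%
The highest effective annual rate is Beacon Mutual at 3.614%.

Beacon Mutual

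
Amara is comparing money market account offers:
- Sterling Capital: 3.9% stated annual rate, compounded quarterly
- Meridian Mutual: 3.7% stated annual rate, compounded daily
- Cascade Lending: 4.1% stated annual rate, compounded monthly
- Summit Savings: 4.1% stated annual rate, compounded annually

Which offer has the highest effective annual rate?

Sterling Capital: (1 + 0.039/4)^4 − 1 = 3.957%
Meridian Mutual: (1 + 0.037/365)^365 − 1 = 3.769%
Cascade Lending: (1 + 0.041/12)^12 − 1 = 4.178%
Summit Savings: compounded annually, EAR = 4.100%
The highest effective annual rate is Cascade Lending at 4.178%.

Cascade Lending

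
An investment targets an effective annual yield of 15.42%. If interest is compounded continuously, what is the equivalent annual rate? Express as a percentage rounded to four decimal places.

14.3407%

Continuous: nominal r satisfies e^r − 1 = 0.1542.
r = ln(1 + 0.1542) = ln(1.1542) = 0.143407 = 14.3407%.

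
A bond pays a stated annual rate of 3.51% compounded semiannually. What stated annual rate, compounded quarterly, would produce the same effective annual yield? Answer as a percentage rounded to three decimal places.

EAR = (1 + 0.0351/2)^2 − 1 = 0.035408.
Solve (1 + r/4)^4 = 1.035408: r/4 = 1.035408^(1/4) − 1 = 0.008737, so r = 0.034947 = 3.495%.

3.495%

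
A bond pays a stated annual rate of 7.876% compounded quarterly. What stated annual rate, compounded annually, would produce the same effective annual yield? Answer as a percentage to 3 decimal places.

8.112%

EAR = (1 + 0.07876/4)^4 − 1 = 0.081117.
Compounded annually, the equivalent nominal rate is the EAR itself: 8.112%.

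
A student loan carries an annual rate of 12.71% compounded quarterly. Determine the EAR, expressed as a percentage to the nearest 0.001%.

EAR = (1 + 0.1271/4)^4 − 1.
= 1.133287 − 1 = 13.329%.

13.329%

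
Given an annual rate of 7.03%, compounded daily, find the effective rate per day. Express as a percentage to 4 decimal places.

With a nominal annual rate compounded daily, the periodic rate is the nominal rate divided by 365.
i = 0.0703 / 365 = 0.0001926 = 0.0193%.

0.0193%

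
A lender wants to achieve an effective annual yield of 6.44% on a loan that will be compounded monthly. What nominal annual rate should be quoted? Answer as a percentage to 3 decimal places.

(1 + r/12)^12 − 1 = 0.0644, so 1 + r/12 = 1.0644^(1/12).
r/12 = 0.005214, so r = 0.062574 = 6.257%.

6.257%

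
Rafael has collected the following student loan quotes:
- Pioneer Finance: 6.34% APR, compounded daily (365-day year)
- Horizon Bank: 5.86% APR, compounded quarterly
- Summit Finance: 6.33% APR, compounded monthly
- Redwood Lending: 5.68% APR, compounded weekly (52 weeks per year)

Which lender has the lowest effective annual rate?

Pioneer Finance: (1 + 0.0634/365)^365 − 1 = 6.545%
Horizon Bank: (1 + 0.0586/4)^4 − 1 = 5.990%
Summit Finance: (1 + 0.0633/12)^12 − 1 = 6.517%
Redwood Lending: (1 + 0.0568/52)^52 − 1 = 5.841%
The lowest effective annual rate is Redwood Lending at 5.841%.

Redwood Lending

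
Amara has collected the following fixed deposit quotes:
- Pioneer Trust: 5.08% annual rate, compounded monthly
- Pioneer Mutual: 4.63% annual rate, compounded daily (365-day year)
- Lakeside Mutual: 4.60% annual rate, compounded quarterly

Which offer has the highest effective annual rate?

Pioneer Trust: (1 + 0.0508/12)^12 − 1 = 5.200%
Pioneer Mutual: (1 + 0.0463/365)^365 − 1 = 4.739%
Lakeside Mutual: (1 + 0.0460/4)^4 − 1 = 4.680%
The highest effective annual rate is Pioneer Trust at 5.200%.

Pioneer Trust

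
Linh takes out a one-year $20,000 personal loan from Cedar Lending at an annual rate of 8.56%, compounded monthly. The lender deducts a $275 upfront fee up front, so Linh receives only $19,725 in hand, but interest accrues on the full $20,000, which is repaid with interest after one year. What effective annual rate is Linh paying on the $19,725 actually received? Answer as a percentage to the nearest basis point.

Amount owed after one year: 20,000 × (1 + 0.0856/12)^12 = 20,000 × 1.089040 = $21,780.79.
Effective rate on net proceeds: 21,780.79 / 19,725 − 1 = 0.104223 = 10.42%.

10.42%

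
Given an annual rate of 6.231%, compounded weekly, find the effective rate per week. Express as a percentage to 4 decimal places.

With a nominal annual rate compounded weekly, the periodic rate is the nominal rate divided by 52.
i = 0.06231 / 52 = 0.0011983 = 0.1198%.

0.1198%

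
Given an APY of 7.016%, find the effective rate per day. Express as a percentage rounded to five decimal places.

0.01858%

The per-day rate i satisfies (1 + i)^365 = 1 + 0.07016.
i = 1.07016^(1/365) − 1 = 0.0001858 = 0.01858%.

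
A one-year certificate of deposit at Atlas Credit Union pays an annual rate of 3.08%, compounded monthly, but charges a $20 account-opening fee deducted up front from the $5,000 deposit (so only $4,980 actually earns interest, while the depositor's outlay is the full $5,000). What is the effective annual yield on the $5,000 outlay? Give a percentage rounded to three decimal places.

Value after one year: 4,980 × (1 + 0.0308/12)^12 = 4,980 × 1.031239 = $5,135.57.
Effective yield on the $5,000 outlay: 5,135.57 / 5,000 − 1 = 0.027114 = 2.711%.

2.711%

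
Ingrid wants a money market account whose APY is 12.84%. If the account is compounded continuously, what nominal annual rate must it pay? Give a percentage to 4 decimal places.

Continuous: nominal r satisfies e^r − 1 = 0.1284.
r = ln(1 + 0.1284) = ln(1.1284) = 0.120801 = 12.0801%.

12.0801%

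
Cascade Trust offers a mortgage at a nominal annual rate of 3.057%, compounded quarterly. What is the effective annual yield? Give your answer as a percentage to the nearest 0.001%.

EAR = (1 + 0.03057/4)^4 − 1.
= 1.030922 − 1 = 3.092%.

3.092%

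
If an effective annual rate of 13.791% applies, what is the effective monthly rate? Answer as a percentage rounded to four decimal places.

The per-month rate i satisfies (1 + i)^12 = 1 + 0.13791.
i = 1.13791^(1/12) − 1 = 0.0108243 = 1.0824%.

1.0824%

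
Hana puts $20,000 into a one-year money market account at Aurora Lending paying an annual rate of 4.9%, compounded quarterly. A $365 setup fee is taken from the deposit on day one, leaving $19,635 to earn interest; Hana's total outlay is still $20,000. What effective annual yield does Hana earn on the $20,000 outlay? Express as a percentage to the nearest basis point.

3.07%

Value after one year: 19,635 × (1 + 0.049/4)^4 = 19,635 × 1.049908 = $20,614.94.
Effective yield on the $20,000 outlay: 20,614.94 / 20,000 − 1 = 0.030747 = 3.07%.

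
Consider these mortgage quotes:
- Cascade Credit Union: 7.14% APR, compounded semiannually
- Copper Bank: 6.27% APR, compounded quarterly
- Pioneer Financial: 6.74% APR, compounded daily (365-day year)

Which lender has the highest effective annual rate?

Cascade Credit Union: (1 + 0.0714/2)^2 − 1 = 7.267%
Copper Bank: (1 + 0.0627/4)^4 − 1 = 6.419%
Pioneer Financial: (1 + 0.0674/365)^365 − 1 = 6.972%
The highest effective annual rate is Cascade Credit Union at 7.267%.

Cascade Credit Union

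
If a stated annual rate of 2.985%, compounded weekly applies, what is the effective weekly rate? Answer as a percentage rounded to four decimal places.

0.0574%

With a nominal annual rate compounded weekly, the periodic rate is the nominal rate divided by 52.
i = 0.02985 / 52 = 0.0005740 = 0.0574%.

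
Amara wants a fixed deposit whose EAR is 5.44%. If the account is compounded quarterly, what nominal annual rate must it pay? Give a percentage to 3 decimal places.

5.332%

(1 + r/4)^4 − 1 = 0.0544, so 1 + r/4 = 1.0544^(1/4).
r/4 = 0.013331, so r = 0.053324 = 5.332%.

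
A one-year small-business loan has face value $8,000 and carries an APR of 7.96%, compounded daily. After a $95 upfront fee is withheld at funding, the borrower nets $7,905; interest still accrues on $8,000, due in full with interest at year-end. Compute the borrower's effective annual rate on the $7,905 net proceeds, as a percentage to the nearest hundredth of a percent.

9.59%

Amount owed after one year: 8,000 × (1 + 0.0796/365)^365 = 8,000 × 1.082844 = $8,662.76.
Effective rate on net proceeds: 8,662.76 / 7,905 − 1 = 0.095858 = 9.59%.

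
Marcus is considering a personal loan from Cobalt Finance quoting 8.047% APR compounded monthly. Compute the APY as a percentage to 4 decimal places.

EAR = (1 + 0.08047/12)^12 − 1.
= (1 + 0.006706)^12 − 1 = 1.083505 − 1 = 8.3505%.

8.3505%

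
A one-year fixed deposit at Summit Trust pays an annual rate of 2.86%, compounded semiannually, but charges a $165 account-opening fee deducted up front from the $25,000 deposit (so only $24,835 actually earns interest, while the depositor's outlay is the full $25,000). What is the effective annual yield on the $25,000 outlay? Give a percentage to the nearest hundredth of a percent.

Value after one year: 24,835 × (1 + 0.0286/2)^2 = 24,835 × 1.028804 = $25,550.36.
Effective yield on the $25,000 outlay: 25,550.36 / 25,000 − 1 = 0.022014 = 2.20%.

2.20%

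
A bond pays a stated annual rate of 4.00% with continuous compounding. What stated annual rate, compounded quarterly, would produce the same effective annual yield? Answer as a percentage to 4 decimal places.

4.0201%

EAR under continuous compounding: e^0.0400 − 1 = 0.040811.
Solve (1 + r/4)^4 = 1.040811: r/4 = 1.040811^(1/4) − 1 = 0.010050, so r = 0.040201 = 4.0201%.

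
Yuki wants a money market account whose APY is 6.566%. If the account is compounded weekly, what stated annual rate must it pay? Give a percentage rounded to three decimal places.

(1 + r/52)^52 − 1 = 0.06566, so 1 + r/52 = 1.06566^(1/52).
r/52 = 0.001224, so r = 0.063633 = 6.363%.

6.363%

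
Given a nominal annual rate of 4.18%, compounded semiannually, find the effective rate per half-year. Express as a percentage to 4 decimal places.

2.0900%

With a nominal annual rate compounded semiannually, the periodic rate is the nominal rate divided by 2.
i = 0.0418 / 2 = 0.0209000 = 2.0900%.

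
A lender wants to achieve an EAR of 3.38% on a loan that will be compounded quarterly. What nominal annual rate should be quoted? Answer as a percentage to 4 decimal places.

3.3380%

(1 + r/4)^4 − 1 = 0.0338, so 1 + r/4 = 1.0338^(1/4).
r/4 = 0.008345, so r = 0.033380 = 3.3380%.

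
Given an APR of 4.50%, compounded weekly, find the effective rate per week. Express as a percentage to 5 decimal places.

0.08654%

With a nominal annual rate compounded weekly, the periodic rate is the nominal rate divided by 52.
i = 0.0450 / 52 = 0.0008654 = 0.08654%.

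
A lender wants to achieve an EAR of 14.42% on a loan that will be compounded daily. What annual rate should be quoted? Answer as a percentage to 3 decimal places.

13.473%

(1 + r/365)^365 − 1 = 0.1442, so 1 + r/365 = 1.1442^(1/365).
r/365 = 0.000369, so r = 0.134731 = 13.473%.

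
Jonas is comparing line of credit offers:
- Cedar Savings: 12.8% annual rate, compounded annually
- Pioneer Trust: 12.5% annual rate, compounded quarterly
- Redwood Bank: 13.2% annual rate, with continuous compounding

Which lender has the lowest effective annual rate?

Cedar Savings

Cedar Savings: compounded annually, EAR = 12.800%
Pioneer Trust: (1 + 0.125/4)^4 − 1 = 13.098%
Redwood Bank: e^0.132 − 1 = 14.111%
The lowest effective annual rate is Cedar Savings at 12.800%.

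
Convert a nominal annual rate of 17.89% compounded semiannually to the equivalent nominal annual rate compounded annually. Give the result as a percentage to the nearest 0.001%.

EAR = (1 + 0.1789/2)^2 − 1 = 0.186901.
Compounded annually, the equivalent nominal rate is the EAR itself: 18.690%.

18.690%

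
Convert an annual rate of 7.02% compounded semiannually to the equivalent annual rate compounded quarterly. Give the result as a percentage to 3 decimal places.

6.959%

EAR = (1 + 0.0702/2)^2 − 1 = 0.071432.
Solve (1 + r/4)^4 = 1.071432: r/4 = 1.071432^(1/4) − 1 = 0.017399, so r = 0.069595 = 6.959%.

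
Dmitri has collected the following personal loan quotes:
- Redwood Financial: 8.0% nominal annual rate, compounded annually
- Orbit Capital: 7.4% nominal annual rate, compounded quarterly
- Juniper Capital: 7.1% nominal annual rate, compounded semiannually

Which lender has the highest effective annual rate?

Redwood Financial: compounded annually, EAR = 8.000%
Orbit Capital: (1 + 0.074/4)^4 − 1 = 7.608%
Juniper Capital: (1 + 0.071/2)^2 − 1 = 7.226%
The highest effective annual rate is Redwood Financial at 8.000%.

Redwood Financial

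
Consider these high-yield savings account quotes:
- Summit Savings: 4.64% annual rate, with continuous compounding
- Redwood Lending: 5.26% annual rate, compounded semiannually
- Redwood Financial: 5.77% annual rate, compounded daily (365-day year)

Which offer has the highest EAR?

Redwood Financial

Summit Savings: e^0.0464 − 1 = 4.749%
Redwood Lending: (1 + 0.0526/2)^2 − 1 = 5.329%
Redwood Financial: (1 + 0.0577/365)^365 − 1 = 5.939%
The highest effective annual rate is Redwood Financial at 5.939%.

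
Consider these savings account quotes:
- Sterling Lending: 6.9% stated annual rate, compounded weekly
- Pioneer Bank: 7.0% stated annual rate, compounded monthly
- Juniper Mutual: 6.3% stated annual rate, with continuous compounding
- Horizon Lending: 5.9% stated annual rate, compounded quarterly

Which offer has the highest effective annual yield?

Pioneer Bank

Sterling Lending: (1 + 0.069/52)^52 − 1 = 7.139%
Pioneer Bank: (1 + 0.070/12)^12 − 1 = 7.229%
Juniper Mutual: e^0.063 − 1 = 6.503%
Horizon Lending: (1 + 0.059/4)^4 − 1 = 6.032%
The highest effective annual rate is Pioneer Bank at 7.229%.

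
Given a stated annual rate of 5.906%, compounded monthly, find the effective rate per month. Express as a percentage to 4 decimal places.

With a nominal annual rate compounded monthly, the periodic rate is the nominal rate divided by 12.
i = 0.05906 / 12 = 0.0049217 = 0.4922%.

0.4922%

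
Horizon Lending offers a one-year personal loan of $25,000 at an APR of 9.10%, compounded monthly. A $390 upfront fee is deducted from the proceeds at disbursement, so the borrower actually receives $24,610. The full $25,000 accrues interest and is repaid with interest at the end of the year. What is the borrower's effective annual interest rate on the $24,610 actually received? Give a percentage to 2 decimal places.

Amount owed after one year: 25,000 × (1 + 0.0910/12)^12 = 25,000 × 1.094893 = $27,372.33.
Effective rate on net proceeds: 27,372.33 / 24,610 − 1 = 0.112244 = 11.22%.

11.22%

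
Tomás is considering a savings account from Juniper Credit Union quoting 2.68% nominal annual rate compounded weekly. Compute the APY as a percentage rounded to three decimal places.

2.716%

EAR = (1 + 0.0268/52)^52 − 1.
= 1.027155 − 1 = 2.716%.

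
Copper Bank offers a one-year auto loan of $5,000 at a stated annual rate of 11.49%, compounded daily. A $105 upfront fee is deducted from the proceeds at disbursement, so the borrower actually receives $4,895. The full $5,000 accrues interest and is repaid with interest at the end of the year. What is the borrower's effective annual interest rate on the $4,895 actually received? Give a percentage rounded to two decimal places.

14.58%

Amount owed after one year: 5,000 × (1 + 0.1149/365)^365 = 5,000 × 1.121741 = $5,608.70.
Effective rate on net proceeds: 5,608.70 / 4,895 − 1 = 0.145803 = 14.58%.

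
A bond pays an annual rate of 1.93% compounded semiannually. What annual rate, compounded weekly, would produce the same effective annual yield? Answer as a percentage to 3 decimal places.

EAR = (1 + 0.0193/2)^2 − 1 = 0.019393.
Solve (1 + r/52)^52 = 1.019393: r/52 = 1.019393^(1/52) − 1 = 0.000369, so r = 0.019211 = 1.921%.

1.921%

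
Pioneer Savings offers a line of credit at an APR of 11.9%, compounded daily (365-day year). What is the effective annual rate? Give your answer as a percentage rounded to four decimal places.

12.6348%

EAR = (1 + 0.119/365)^365 − 1.
= (1 + 0.000326)^365 − 1 = 1.126348 − 1 = 12.6348%.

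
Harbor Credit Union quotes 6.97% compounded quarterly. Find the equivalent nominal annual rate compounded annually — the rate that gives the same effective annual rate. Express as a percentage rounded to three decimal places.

EAR = (1 + 0.0697/4)^4 − 1 = 0.071543.
Compounded annually, the equivalent nominal rate is the EAR itself: 7.154%.

7.154%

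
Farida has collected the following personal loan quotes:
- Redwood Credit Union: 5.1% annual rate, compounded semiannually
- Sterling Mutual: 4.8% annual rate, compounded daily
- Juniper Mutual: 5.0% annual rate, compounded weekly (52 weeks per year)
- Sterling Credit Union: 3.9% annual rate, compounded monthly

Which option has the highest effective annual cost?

Redwood Credit Union: (1 + 0.051/2)^2 − 1 = 5.165%
Sterling Mutual: (1 + 0.048/365)^365 − 1 = 4.917%
Juniper Mutual: (1 + 0.050/52)^52 − 1 = 5.125%
Sterling Credit Union: (1 + 0.039/12)^12 − 1 = 3.970%
The highest effective annual rate is Redwood Credit Union at 5.165%.

Redwood Credit Union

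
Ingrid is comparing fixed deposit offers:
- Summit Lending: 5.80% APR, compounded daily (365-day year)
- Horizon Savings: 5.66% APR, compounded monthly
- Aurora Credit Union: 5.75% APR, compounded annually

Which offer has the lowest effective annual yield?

Summit Lending: (1 + 0.0580/365)^365 − 1 = 5.971%
Horizon Savings: (1 + 0.0566/12)^12 − 1 = 5.809%
Aurora Credit Union: compounded annually, EAR = 5.750%
The lowest effective annual rate is Aurora Credit Union at 5.750%.

Aurora Credit Union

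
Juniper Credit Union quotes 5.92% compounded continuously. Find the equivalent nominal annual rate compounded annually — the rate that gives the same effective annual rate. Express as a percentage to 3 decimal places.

6.099%

EAR under continuous compounding: e^0.0592 − 1 = 0.060987.
Compounded annually, the equivalent nominal rate is the EAR itself: 6.099%.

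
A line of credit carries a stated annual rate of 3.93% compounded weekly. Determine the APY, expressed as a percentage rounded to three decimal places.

4.007%

EAR = (1 + 0.0393/52)^52 − 1.
= 1.040067 − 1 = 4.007%.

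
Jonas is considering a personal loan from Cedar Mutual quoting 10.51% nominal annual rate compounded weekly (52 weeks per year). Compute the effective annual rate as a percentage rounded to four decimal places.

11.0704%

EAR = (1 + 0.1051/52)^52 − 1.
= (1 + 0.002021)^52 − 1 = 1.110704 − 1 = 11.0704%.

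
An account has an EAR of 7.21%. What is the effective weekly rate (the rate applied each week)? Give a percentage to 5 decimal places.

0.13397%

The per-week rate i satisfies (1 + i)^52 = 1 + 0.0721.
i = 1.0721^(1/52) − 1 = 0.0013397 = 0.13397%.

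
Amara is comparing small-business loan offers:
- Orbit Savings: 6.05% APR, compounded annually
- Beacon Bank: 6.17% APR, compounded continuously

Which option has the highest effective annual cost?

Orbit Savings: compounded annually, EAR = 6.050%
Beacon Bank: e^0.0617 − 1 = 6.364%
The highest effective annual rate is Beacon Bank at 6.364%.

Beacon Bank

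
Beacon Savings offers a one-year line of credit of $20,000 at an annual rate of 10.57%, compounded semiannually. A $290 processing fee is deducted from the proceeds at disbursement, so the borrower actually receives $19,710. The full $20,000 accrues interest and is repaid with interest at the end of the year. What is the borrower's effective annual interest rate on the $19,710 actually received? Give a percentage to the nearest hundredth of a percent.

12.48%

Amount owed after one year: 20,000 × (1 + 0.1057/2)^2 = 20,000 × 1.108493 = $22,169.86.
Effective rate on net proceeds: 22,169.86 / 19,710 − 1 = 0.124803 = 12.48%.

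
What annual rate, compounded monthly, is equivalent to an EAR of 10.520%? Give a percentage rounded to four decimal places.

(1 + r/12)^12 − 1 = 0.10520, so 1 + r/12 = 1.10520^(1/12).
r/12 = 0.008370, so r = 0.100444 = 10.0444%.

10.0444%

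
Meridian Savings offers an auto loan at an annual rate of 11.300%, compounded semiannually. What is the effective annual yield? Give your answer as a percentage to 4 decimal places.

11.6192%

EAR = (1 + 0.11300/2)^2 − 1.
= 1.116192 − 1 = 11.6192%.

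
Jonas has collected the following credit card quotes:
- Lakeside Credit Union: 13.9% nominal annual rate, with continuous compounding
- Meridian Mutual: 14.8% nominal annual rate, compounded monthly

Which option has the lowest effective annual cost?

Lakeside Credit Union: e^0.139 − 1 = 14.912%
Meridian Mutual: (1 + 0.148/12)^12 − 1 = 15.846%
The lowest effective annual rate is Lakeside Credit Union at 14.912%.

Lakeside Credit Union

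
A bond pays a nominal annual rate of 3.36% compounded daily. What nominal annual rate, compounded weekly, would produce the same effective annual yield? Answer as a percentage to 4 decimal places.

3.3609%

EAR = (1 + 0.0336/365)^365 − 1 = 0.034169.
Solve (1 + r/52)^52 = 1.034169: r/52 = 1.034169^(1/52) − 1 = 0.000646, so r = 0.033609 = 3.3609%.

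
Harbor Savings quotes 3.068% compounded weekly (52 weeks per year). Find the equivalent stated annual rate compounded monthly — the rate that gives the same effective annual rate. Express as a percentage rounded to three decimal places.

3.071%

EAR = (1 + 0.03068/52)^52 − 1 = 0.031146.
Solve (1 + r/12)^12 = 1.031146: r/12 = 1.031146^(1/12) − 1 = 0.002559, so r = 0.030710 = 3.071%.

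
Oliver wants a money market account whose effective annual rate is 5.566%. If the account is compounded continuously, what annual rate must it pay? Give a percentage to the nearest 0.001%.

Continuous: nominal r satisfies e^r − 1 = 0.05566.
r = ln(1 + 0.05566) = ln(1.05566) = 0.054166 = 5.417%.

5.417%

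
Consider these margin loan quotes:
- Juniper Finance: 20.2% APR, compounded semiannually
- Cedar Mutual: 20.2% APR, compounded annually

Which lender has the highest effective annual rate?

Juniper Finance

Juniper Finance: (1 + 0.202/2)^2 − 1 = 21.220%
Cedar Mutual: compounded annually, EAR = 20.200%
The highest effective annual rate is Juniper Finance at 21.220%.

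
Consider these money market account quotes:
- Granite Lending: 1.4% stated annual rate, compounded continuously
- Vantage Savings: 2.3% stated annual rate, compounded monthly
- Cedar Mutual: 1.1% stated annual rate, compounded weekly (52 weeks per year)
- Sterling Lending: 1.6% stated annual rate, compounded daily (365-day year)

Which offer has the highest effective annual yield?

Granite Lending: e^0.014 − 1 = 1.410%
Vantage Savings: (1 + 0.023/12)^12 − 1 = 2.324%
Cedar Mutual: (1 + 0.011/52)^52 − 1 = 1.106%
Sterling Lending: (1 + 0.016/365)^365 − 1 = 1.613%
The highest effective annual rate is Vantage Savings at 2.324%.

Vantage Savings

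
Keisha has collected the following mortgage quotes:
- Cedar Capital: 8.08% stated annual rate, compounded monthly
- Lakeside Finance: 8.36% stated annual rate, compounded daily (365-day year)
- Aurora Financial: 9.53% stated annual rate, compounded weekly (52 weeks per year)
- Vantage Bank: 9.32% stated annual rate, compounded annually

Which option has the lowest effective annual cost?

Cedar Capital

Cedar Capital: (1 + 0.0808/12)^12 − 1 = 8.386%
Lakeside Finance: (1 + 0.0836/365)^365 − 1 = 8.718%
Aurora Financial: (1 + 0.0953/52)^52 − 1 = 9.989%
Vantage Bank: compounded annually, EAR = 9.320%
The lowest effective annual rate is Cedar Capital at 8.386%.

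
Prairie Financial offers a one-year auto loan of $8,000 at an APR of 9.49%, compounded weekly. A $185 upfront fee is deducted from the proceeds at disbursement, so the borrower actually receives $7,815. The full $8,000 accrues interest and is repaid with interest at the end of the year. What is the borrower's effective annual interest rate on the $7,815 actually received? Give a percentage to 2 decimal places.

Amount owed after one year: 8,000 × (1 + 0.0949/52)^52 = 8,000 × 1.099454 = $8,795.63.
Effective rate on net proceeds: 8,795.63 / 7,815 − 1 = 0.125481 = 12.55%.

12.55%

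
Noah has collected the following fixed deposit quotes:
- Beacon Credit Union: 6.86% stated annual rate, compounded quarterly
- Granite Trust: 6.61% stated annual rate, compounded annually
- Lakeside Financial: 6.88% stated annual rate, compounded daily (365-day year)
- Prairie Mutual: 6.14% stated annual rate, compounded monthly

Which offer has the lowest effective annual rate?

Prairie Mutual

Beacon Credit Union: (1 + 0.0686/4)^4 − 1 = 7.038%
Granite Trust: compounded annually, EAR = 6.610%
Lakeside Financial: (1 + 0.0688/365)^365 − 1 = 7.121%
Prairie Mutual: (1 + 0.0614/12)^12 − 1 = 6.316%
The lowest effective annual rate is Prairie Mutual at 6.316%.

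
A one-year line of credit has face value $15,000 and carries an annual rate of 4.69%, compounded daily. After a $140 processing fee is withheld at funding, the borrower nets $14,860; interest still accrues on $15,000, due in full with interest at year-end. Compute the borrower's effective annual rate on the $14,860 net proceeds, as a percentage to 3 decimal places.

Amount owed after one year: 15,000 × (1 + 0.0469/365)^365 = 15,000 × 1.048014 = $15,720.21.
Effective rate on net proceeds: 15,720.21 / 14,860 − 1 = 0.057888 = 5.789%.

5.789%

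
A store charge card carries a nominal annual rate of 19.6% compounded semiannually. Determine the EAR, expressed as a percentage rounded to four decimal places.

EAR = (1 + 0.196/2)^2 − 1.
= 1.205604 − 1 = 20.5604%.

20.5604%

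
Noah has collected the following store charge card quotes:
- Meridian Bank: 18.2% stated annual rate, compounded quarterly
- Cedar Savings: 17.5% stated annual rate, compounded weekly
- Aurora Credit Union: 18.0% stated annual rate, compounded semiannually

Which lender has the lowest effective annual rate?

Meridian Bank: (1 + 0.182/4)^4 − 1 = 19.480%
Cedar Savings: (1 + 0.175/52)^52 − 1 = 19.090%
Aurora Credit Union: (1 + 0.180/2)^2 − 1 = 18.810%
The lowest effective annual rate is Aurora Credit Union at 18.810%.

Aurora Credit Union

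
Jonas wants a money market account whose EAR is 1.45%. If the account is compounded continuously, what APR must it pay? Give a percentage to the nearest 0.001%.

Continuous: nominal r satisfies e^r − 1 = 0.0145.
r = ln(1 + 0.0145) = ln(1.0145) = 0.014396 = 1.440%.

1.440%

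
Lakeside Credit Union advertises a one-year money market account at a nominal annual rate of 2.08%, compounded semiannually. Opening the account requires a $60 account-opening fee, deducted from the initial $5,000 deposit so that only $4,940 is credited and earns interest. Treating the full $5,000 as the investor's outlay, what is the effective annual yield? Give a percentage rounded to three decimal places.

0.866%

Value after one year: 4,940 × (1 + 0.0208/2)^2 = 4,940 × 1.020908 = $5,043.29.
Effective yield on the $5,000 outlay: 5,043.29 / 5,000 − 1 = 0.008657 = 0.866%.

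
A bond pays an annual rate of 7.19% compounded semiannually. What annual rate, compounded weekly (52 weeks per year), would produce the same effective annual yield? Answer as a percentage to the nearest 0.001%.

7.069%

EAR = (1 + 0.0719/2)^2 − 1 = 0.073192.
Solve (1 + r/52)^52 = 1.073192: r/52 = 1.073192^(1/52) − 1 = 0.001359, so r = 0.070686 = 7.069%.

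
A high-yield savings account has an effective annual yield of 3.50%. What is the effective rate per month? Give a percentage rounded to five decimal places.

0.28709%

The per-month rate i satisfies (1 + i)^12 = 1 + 0.0350.
i = 1.0350^(1/12) − 1 = 0.0028709 = 0.28709%.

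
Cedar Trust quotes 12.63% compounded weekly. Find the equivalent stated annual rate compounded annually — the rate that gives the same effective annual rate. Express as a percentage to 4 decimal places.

EAR = (1 + 0.1263/52)^52 − 1 = 0.134449.
Compounded annually, the equivalent nominal rate is the EAR itself: 13.4449%.

13.4449%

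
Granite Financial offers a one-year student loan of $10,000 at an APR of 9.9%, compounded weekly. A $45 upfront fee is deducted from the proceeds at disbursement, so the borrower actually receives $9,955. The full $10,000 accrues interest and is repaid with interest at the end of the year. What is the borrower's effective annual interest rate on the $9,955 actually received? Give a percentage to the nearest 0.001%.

10.895%

Amount owed after one year: 10,000 × (1 + 0.099/52)^52 = 10,000 × 1.103962 = $11,039.62.
Effective rate on net proceeds: 11,039.62 / 9,955 − 1 = 0.108953 = 10.895%.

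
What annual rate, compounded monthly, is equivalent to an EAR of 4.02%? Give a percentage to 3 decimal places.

3.948%

(1 + r/12)^12 − 1 = 0.0402, so 1 + r/12 = 1.0402^(1/12).
r/12 = 0.003290, so r = 0.039478 = 3.948%.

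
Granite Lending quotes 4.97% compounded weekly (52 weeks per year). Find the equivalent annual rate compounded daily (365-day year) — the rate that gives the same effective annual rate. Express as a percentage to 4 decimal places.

4.9680%

EAR = (1 + 0.0497/52)^52 − 1 = 0.050931.
Solve (1 + r/365)^365 = 1.050931: r/365 = 1.050931^(1/365) − 1 = 0.000136, so r = 0.049680 = 4.9680%.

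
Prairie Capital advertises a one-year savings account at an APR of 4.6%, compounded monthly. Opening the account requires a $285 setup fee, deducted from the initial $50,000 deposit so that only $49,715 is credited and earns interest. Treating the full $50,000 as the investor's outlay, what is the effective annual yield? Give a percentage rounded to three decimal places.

4.101%

Value after one year: 49,715 × (1 + 0.046/12)^12 = 49,715 × 1.046982 = $52,050.73.
Effective yield on the $50,000 outlay: 52,050.73 / 50,000 − 1 = 0.041015 = 4.101%.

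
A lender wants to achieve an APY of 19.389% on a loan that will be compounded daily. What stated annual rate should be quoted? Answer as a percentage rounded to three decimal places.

(1 + r/365)^365 − 1 = 0.19389, so 1 + r/365 = 1.19389^(1/365).
r/365 = 0.000486, so r = 0.177260 = 17.726%.

17.726%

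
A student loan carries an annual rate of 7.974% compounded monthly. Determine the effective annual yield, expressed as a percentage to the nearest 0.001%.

EAR = (1 + 0.07974/12)^12 − 1.
= (1 + 0.006645)^12 − 1 = 1.082720 − 1 = 8.272%.

8.272%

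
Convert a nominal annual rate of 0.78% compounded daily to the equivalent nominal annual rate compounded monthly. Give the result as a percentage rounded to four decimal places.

EAR = (1 + 0.0078/365)^365 − 1 = 0.007830.
Solve (1 + r/12)^12 = 1.007830: r/12 = 1.007830^(1/12) − 1 = 0.000650, so r = 0.007802 = 0.7802%.

0.7802%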